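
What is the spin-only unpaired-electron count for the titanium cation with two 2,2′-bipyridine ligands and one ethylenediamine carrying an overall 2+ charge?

2

Summing ligand charges against the +2 overall charge gives an oxidation state of +2 for titanium.
Ti sits in group 4, so the d-electron count is 4 − 2 = 2.
Counting donor atoms: 2×2,2′-bipyridine (bidentate) → 4 donors; 1×ethylenediamine (bidentate) → 2 donors. Coordination number = 6.
In an octahedral field the d² configuration is t₂g²e_g⁰ (only one arrangement possible), giving 2 unpaired electrons.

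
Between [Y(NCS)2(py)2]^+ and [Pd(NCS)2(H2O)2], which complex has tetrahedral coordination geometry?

For [Y(NCS)2(py)2]^+: Each isothiocyanate is −1; pyridine is neutral; balancing the +1 overall charge requires Y(III). Group 3 minus oxidation state 3 gives a d⁰ configuration. A d⁰ ion has no crystal-field stabilisation preference between square planar and tetrahedral, so four ligands adopt the sterically favoured tetrahedral geometry. → tetrahedral.
For [Pd(NCS)2(H2O)2]: Ligand charges: each isothiocyanate is −1; water is neutral. With an overall charge of 0 the palladium centre must be in the +2 oxidation state. Palladium is a group-10 element; Pd(II) is therefore d⁸. A 4d d⁸ ion has a large crystal-field splitting; square planar leaves the high-energy d_{x²−y²} orbital empty and maximises CFSE. → square planar.

[Y(NCS)2(py)2]^+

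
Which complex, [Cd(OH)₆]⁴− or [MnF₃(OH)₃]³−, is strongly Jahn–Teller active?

[Cd(OH)₆]⁴−: Ligand charges: each hydroxide is −1. With an overall charge of −4 the cadmium centre must be in the +2 oxidation state. Cd sits in group 12, so the d-electron count is 12 − 2 = 10. The d¹⁰ configuration leaves the e_g set evenly filled (or empty) — no strong Jahn–Teller driving force.
[MnF₃(OH)₃]³−: Summing ligand charges against the −3 overall charge gives an oxidation state of +3 for manganese. Group 7 minus oxidation state 3 gives a d⁴ configuration. Fluoride and hydroxide are weak-field ligands for a first-row metal, so the complex is high-spin. The t₂g³e_g¹ (high-spin) configuration has an unevenly filled e_g set; the Jahn–Teller theorem predicts a tetragonal distortion (typically axial elongation) to lift the degeneracy.

[MnF₃(OH)₃]³−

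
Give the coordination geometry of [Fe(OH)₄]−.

tetrahedral

Ligand charges: each hydroxide is −1. With an overall charge of −1 the iron centre must be in the +3 oxidation state.
Iron is a group-8 element; Fe(III) is therefore d⁵.
With 4 monodentate ligands the coordination number is 4.
Hydroxide is a weak-field ligand.
A high-spin d⁵ ion has zero CFSE in either geometry, so four ligands adopt the sterically favoured tetrahedral geometry.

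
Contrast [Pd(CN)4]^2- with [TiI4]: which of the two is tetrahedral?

For [Pd(CN)4]^2-: Ligand charges: each cyanide is −1. With an overall charge of −2 the palladium centre must be in the +2 oxidation state. Group 10 minus oxidation state 2 gives a d⁸ configuration. A 4d d⁸ ion has a large crystal-field splitting; square planar leaves the high-energy d_{x²−y²} orbital empty and maximises CFSE. → square planar.
For [TiI4]: Ligand charges: each iodide is −1. With an overall charge of 0 the titanium centre must be in the +4 oxidation state. Group 4 minus oxidation state 4 gives a d⁰ configuration. A d⁰ ion has no crystal-field stabilisation preference between square planar and tetrahedral, so four ligands adopt the sterically favoured tetrahedral geometry. → tetrahedral.

[TiI4]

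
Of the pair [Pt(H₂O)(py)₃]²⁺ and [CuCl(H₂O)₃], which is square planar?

[Pt(H₂O)(py)₃]²⁺

For [Pt(H₂O)(py)₃]²⁺: Ligand charges: water is neutral; pyridine is neutral. With an overall charge of +2 the platinum centre must be in the +2 oxidation state. Platinum is a group-10 element; Pt(II) is therefore d⁸. A 5d d⁸ ion has a large crystal-field splitting; square planar leaves the high-energy d_{x²−y²} orbital empty and maximises CFSE. → square planar.
For [CuCl(H₂O)₃]: Summing ligand charges against the 0 overall charge gives an oxidation state of +1 for copper. Copper is a group-11 element; Cu(I) is therefore d¹⁰. A d¹⁰ ion has no crystal-field stabilisation preference between square planar and tetrahedral, so four ligands adopt the sterically favoured tetrahedral geometry. → tetrahedral.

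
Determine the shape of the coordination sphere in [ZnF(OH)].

Ligand charges: each fluoride is −1; each hydroxide is −1. With an overall charge of 0 the zinc centre must be in the +2 oxidation state.
Zinc is a group-12 element; Zn(II) is therefore d¹⁰.
With 2 monodentate ligands the coordination number is 2.
A d¹⁰ ion with only two ligands adopts a linear arrangement (sp hybridisation; no CFSE preference).

linear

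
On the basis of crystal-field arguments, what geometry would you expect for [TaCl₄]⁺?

tetrahedral

Ligand charges: each chloride is −1. With an overall charge of +1 the tantalum centre must be in the +5 oxidation state.
Tantalum is a group-5 element; Ta(V) is therefore d⁰.
With 4 monodentate ligands the coordination number is 4.
A d⁰ ion has no crystal-field stabilisation preference between square planar and tetrahedral, so four ligands adopt the sterically favoured tetrahedral geometry.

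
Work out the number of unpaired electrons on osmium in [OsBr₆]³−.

1

Summing ligand charges against the −3 overall charge gives an oxidation state of +3 for osmium.
Os sits in group 8, so the d-electron count is 8 − 3 = 5.
The spin state decides the count: a 5d ion has a large Δₒ and is invariably low-spin.
An octahedral low-spin d⁵ ion is t₂g⁵e_g⁰, giving 1 unpaired electron.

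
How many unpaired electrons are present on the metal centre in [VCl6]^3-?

2

Each chloride is −1; balancing the −3 overall charge requires V(III).
Vanadium is a group-5 element; V(III) is therefore d².
In an octahedral field the d² configuration is t₂g²e_g⁰ (only one arrangement possible), giving 2 unpaired electrons.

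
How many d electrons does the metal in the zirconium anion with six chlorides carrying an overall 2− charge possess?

d⁰

Each chloride is −1; balancing the −2 overall charge requires Zr(IV).
Zr sits in group 4, so the d-electron count is 4 − 4 = 0.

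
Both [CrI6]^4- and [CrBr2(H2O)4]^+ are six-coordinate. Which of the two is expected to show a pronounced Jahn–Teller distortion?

[CrI6]^4-

[CrI6]^4-: Ligand charges: each iodide is −1. With an overall charge of −4 the chromium centre must be in the +2 oxidation state. Cr sits in group 6, so the d-electron count is 6 − 2 = 4. Iodide is a weak-field ligand for a first-row metal, so the complex is high-spin. The t₂g³e_g¹ (high-spin) configuration has an unevenly filled e_g set; the Jahn–Teller theorem predicts a tetragonal distortion (typically axial elongation) to lift the degeneracy.
[CrBr2(H2O)4]^+: Ligand charges: each bromide is −1; water is neutral. With an overall charge of +1 the chromium centre must be in the +3 oxidation state. Group 6 minus oxidation state 3 gives a d³ configuration. The d³ configuration leaves the e_g set evenly filled (or empty) — no strong Jahn–Teller driving force.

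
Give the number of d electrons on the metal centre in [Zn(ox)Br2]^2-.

Each oxalate is −2; each bromide is −1; balancing the −2 overall charge requires Zn(II).
Zinc is a group-12 element; Zn(II) is therefore d¹⁰.

d10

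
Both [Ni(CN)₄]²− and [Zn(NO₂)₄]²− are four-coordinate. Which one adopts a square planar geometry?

[Ni(CN)₄]²−

For [Ni(CN)₄]²−: Each cyanide is −1; balancing the −2 overall charge requires Ni(II). Nickel is a group-10 element; Ni(II) is therefore d⁸. Cyanide is a strong-field ligand (high in the spectrochemical series). A 3d d⁸ ion with strong-field ligands gains enough CFSE to favour square planar over tetrahedral. → square planar.
For [Zn(NO₂)₄]²−: Summing ligand charges against the −2 overall charge gives an oxidation state of +2 for zinc. Zinc is a group-12 element; Zn(II) is therefore d¹⁰. A d¹⁰ ion has no crystal-field stabilisation preference between square planar and tetrahedral, so four ligands adopt the sterically favoured tetrahedral geometry. → tetrahedral.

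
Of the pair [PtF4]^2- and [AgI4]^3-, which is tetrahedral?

For [PtF4]^2-: Summing ligand charges against the −2 overall charge gives an oxidation state of +2 for platinum. Group 10 minus oxidation state 2 gives a d⁸ configuration. A 5d d⁸ ion has a large crystal-field splitting; square planar leaves the high-energy d_{x²−y²} orbital empty and maximises CFSE. → square planar.
For [AgI4]^3-: Ligand charges: each iodide is −1. With an overall charge of −3 the silver centre must be in the +1 oxidation state. Silver is a group-11 element; Ag(I) is therefore d¹⁰. A d¹⁰ ion has no crystal-field stabilisation preference between square planar and tetrahedral, so four ligands adopt the sterically favoured tetrahedral geometry. → tetrahedral.

[AgI4]^3-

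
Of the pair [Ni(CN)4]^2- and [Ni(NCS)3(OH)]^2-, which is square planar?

[Ni(CN)4]^2-

For [Ni(CN)4]^2-: Each cyanide is −1; balancing the −2 overall charge requires Ni(II). Group 10 minus oxidation state 2 gives a d⁸ configuration. Cyanide is a strong-field ligand (high in the spectrochemical series). A 3d d⁸ ion with strong-field ligands gains enough CFSE to favour square planar over tetrahedral. → square planar.
For [Ni(NCS)3(OH)]^2-: Summing ligand charges against the −2 overall charge gives an oxidation state of +2 for nickel. Group 10 minus oxidation state 2 gives a d⁸ configuration. Hydroxide and isothiocyanate are weak-field ligands. With weak-field ligands the CFSE gain from square planar is small, so a 3d d⁸ ion takes the sterically preferred tetrahedral geometry. → tetrahedral.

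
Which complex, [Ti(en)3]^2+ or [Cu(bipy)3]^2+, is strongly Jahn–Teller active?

[Cu(bipy)3]^2+

[Ti(en)3]^2+: Summing ligand charges against the +2 overall charge gives an oxidation state of +2 for titanium. Group 4 minus oxidation state 2 gives a d² configuration. The d² configuration leaves the e_g set evenly filled (or empty) — no strong Jahn–Teller driving force.
[Cu(bipy)3]^2+: Ligand charges: 2,2′-bipyridine is neutral. With an overall charge of +2 the copper centre must be in the +2 oxidation state. Group 11 minus oxidation state 2 gives a d⁹ configuration. The t₂g⁶e_g³ configuration has an unevenly filled e_g set; the Jahn–Teller theorem predicts a tetragonal distortion (typically axial elongation) to lift the degeneracy.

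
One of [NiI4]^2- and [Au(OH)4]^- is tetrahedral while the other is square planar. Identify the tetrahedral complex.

For [NiI4]^2-: Ligand charges: each iodide is −1. With an overall charge of −2 the nickel centre must be in the +2 oxidation state. Nickel is a group-10 element; Ni(II) is therefore d⁸. Iodide is a weak-field ligand. With weak-field ligands the CFSE gain from square planar is small, so a 3d d⁸ ion takes the sterically preferred tetrahedral geometry. → tetrahedral.
For [Au(OH)4]^-: Summing ligand charges against the −1 overall charge gives an oxidation state of +3 for gold. Gold is a group-11 element; Au(III) is therefore d⁸. A 5d d⁸ ion has a large crystal-field splitting; square planar leaves the high-energy d_{x²−y²} orbital empty and maximises CFSE. → square planar.

[NiI4]^2-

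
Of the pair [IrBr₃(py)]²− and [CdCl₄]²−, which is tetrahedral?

For [IrBr₃(py)]²−: Ligand charges: each bromide is −1; pyridine is neutral. With an overall charge of −2 the iridium centre must be in the +1 oxidation state. Group 9 minus oxidation state 1 gives a d⁸ configuration. A 5d d⁸ ion has a large crystal-field splitting; square planar leaves the high-energy d_{x²−y²} orbital empty and maximises CFSE. → square planar.
For [CdCl₄]²−: Each chloride is −1; balancing the −2 overall charge requires Cd(II). Group 12 minus oxidation state 2 gives a d¹⁰ configuration. A d¹⁰ ion has no crystal-field stabilisation preference between square planar and tetrahedral, so four ligands adopt the sterically favoured tetrahedral geometry. → tetrahedral.

[CdCl₄]²−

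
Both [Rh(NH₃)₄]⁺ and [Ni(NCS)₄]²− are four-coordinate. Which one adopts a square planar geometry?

[Rh(NH₃)₄]⁺

For [Rh(NH₃)₄]⁺: Summing ligand charges against the +1 overall charge gives an oxidation state of +1 for rhodium. Rh sits in group 9, so the d-electron count is 9 − 1 = 8. A 4d d⁸ ion has a large crystal-field splitting; square planar leaves the high-energy d_{x²−y²} orbital empty and maximises CFSE. → square planar.
For [Ni(NCS)₄]²−: Summing ligand charges against the −2 overall charge gives an oxidation state of +2 for nickel. Nickel is a group-10 element; Ni(II) is therefore d⁸. Isothiocyanate is a weak-field ligand. With weak-field ligands the CFSE gain from square planar is small, so a 3d d⁸ ion takes the sterically preferred tetrahedral geometry. → tetrahedral.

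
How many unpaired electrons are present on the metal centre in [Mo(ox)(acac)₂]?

2 unpaired electrons

Ligand charges: each oxalate is −2; each acetylacetonate is −1. With an overall charge of 0 the molybdenum centre must be in the +4 oxidation state.
Molybdenum is a group-6 element; Mo(IV) is therefore d².
Counting donor atoms: 1×oxalate (bidentate) → 2 donors; 2×acetylacetonate (bidentate) → 4 donors. Coordination number = 6.
In an octahedral field the d² configuration is t₂g²e_g⁰ (only one arrangement possible), giving 2 unpaired electrons.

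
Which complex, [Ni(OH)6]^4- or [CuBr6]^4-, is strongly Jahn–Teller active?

[CuBr6]^4-

[Ni(OH)6]^4-: Each hydroxide is −1; balancing the −4 overall charge requires Ni(II). Group 10 minus oxidation state 2 gives a d⁸ configuration. The d⁸ configuration leaves the e_g set evenly filled (or empty) — no strong Jahn–Teller driving force.
[CuBr6]^4-: Summing ligand charges against the −4 overall charge gives an oxidation state of +2 for copper. Cu sits in group 11, so the d-electron count is 11 − 2 = 9. The t₂g⁶e_g³ configuration has an unevenly filled e_g set; the Jahn–Teller theorem predicts a tetragonal distortion (typically axial elongation) to lift the degeneracy.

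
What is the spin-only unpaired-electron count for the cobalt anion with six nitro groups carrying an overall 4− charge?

1 unpaired electron

Ligand charges: each nitro (N-bound nitrite) is −1. With an overall charge of −4 the cobalt centre must be in the +2 oxidation state.
Cobalt is a group-9 element; Co(II) is therefore d⁷.
The spin state decides the count: Nitro (N-bound nitrite) is a strong-field ligand (high in the spectrochemical series) for a first-row metal, so the complex is low-spin.
An octahedral low-spin d⁷ ion is t₂g⁶e_g¹, giving 1 unpaired electron.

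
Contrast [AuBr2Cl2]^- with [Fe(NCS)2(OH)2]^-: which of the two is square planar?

For [AuBr2Cl2]^-: Ligand charges: each bromide is −1; each chloride is −1. With an overall charge of −1 the gold centre must be in the +3 oxidation state. Au sits in group 11, so the d-electron count is 11 − 3 = 8. A 5d d⁸ ion has a large crystal-field splitting; square planar leaves the high-energy d_{x²−y²} orbital empty and maximises CFSE. → square planar.
For [Fe(NCS)2(OH)2]^-: Ligand charges: each isothiocyanate is −1; each hydroxide is −1. With an overall charge of −1 the iron centre must be in the +3 oxidation state. Iron is a group-8 element; Fe(III) is therefore d⁵. A high-spin d⁵ ion has zero CFSE in either geometry, so four ligands adopt the sterically favoured tetrahedral geometry. → tetrahedral.

[AuBr2Cl2]^-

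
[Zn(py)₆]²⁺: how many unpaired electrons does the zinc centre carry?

Pyridine is neutral; balancing the +2 overall charge requires Zn(II).
Zinc is a group-12 element; Zn(II) is therefore d¹⁰.
In an octahedral field the d¹⁰ configuration is t₂g⁶e_g⁴, giving 0 unpaired electrons.

0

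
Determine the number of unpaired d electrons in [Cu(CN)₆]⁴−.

Each cyanide is −1; balancing the −4 overall charge requires Cu(II).
Cu sits in group 11, so the d-electron count is 11 − 2 = 9.
In an octahedral field the d⁹ configuration is t₂g⁶e_g³ (only one arrangement possible), giving 1 unpaired electron.

1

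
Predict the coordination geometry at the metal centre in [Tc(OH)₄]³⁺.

tetrahedral

Ligand charges: each hydroxide is −1. With an overall charge of +3 the technetium centre must be in the +7 oxidation state.
Group 7 minus oxidation state 7 gives a d⁰ configuration.
Coordination number: 4.
A d⁰ ion has no crystal-field stabilisation preference between square planar and tetrahedral, so four ligands adopt the sterically favoured tetrahedral geometry.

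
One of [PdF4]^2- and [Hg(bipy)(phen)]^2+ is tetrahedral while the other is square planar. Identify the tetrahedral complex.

For [PdF4]^2-: Ligand charges: each fluoride is −1. With an overall charge of −2 the palladium centre must be in the +2 oxidation state. Group 10 minus oxidation state 2 gives a d⁸ configuration. A 4d d⁸ ion has a large crystal-field splitting; square planar leaves the high-energy d_{x²−y²} orbital empty and maximises CFSE. → square planar.
For [Hg(bipy)(phen)]^2+: Summing ligand charges against the +2 overall charge gives an oxidation state of +2 for mercury. Group 12 minus oxidation state 2 gives a d¹⁰ configuration. A d¹⁰ ion has no crystal-field stabilisation preference between square planar and tetrahedral, so four ligands adopt the sterically favoured tetrahedral geometry. → tetrahedral.

[Hg(bipy)(phen)]^2+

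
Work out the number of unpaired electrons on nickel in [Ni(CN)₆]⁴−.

2 unpaired electrons

Ligand charges: each cyanide is −1. With an overall charge of −4 the nickel centre must be in the +2 oxidation state.
Nickel is a group-10 element; Ni(II) is therefore d⁸.
In an octahedral field the d⁸ configuration is t₂g⁶e_g² (only one arrangement possible), giving 2 unpaired electrons.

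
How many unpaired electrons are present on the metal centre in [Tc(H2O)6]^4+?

Ligand charges: water is neutral. With an overall charge of +4 the technetium centre must be in the +4 oxidation state.
Group 7 minus oxidation state 4 gives a d³ configuration.
In an octahedral field the d³ configuration is t₂g³e_g⁰ (only one arrangement possible), giving 3 unpaired electrons.

3 unpaired electrons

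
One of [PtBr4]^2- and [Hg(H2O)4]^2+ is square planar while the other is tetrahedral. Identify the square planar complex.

[PtBr4]^2-

For [PtBr4]^2-: Summing ligand charges against the −2 overall charge gives an oxidation state of +2 for platinum. Group 10 minus oxidation state 2 gives a d⁸ configuration. A 5d d⁸ ion has a large crystal-field splitting; square planar leaves the high-energy d_{x²−y²} orbital empty and maximises CFSE. → square planar.
For [Hg(H2O)4]^2+: Water is neutral; balancing the +2 overall charge requires Hg(II). Group 12 minus oxidation state 2 gives a d¹⁰ configuration. A d¹⁰ ion has no crystal-field stabilisation preference between square planar and tetrahedral, so four ligands adopt the sterically favoured tetrahedral geometry. → tetrahedral.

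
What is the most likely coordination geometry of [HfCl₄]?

tetrahedral

Each chloride is −1; balancing the 0 overall charge requires Hf(IV).
Group 4 minus oxidation state 4 gives a d⁰ configuration.
Coordination number: 4.
A d⁰ ion has no crystal-field stabilisation preference between square planar and tetrahedral, so four ligands adopt the sterically favoured tetrahedral geometry.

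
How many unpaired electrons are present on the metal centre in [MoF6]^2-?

Each fluoride is −1; balancing the −2 overall charge requires Mo(IV).
Group 6 minus oxidation state 4 gives a d² configuration.
In an octahedral field the d² configuration is t₂g²e_g⁰ (only one arrangement possible), giving 2 unpaired electrons.

2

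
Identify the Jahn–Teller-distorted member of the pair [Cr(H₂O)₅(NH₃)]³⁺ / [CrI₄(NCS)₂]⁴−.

[Cr(H₂O)₅(NH₃)]³⁺: Summing ligand charges against the +3 overall charge gives an oxidation state of +3 for chromium. Group 6 minus oxidation state 3 gives a d³ configuration. The d³ configuration leaves the e_g set evenly filled (or empty) — no strong Jahn–Teller driving force.
[CrI₄(NCS)₂]⁴−: Summing ligand charges against the −4 overall charge gives an oxidation state of +2 for chromium. Group 6 minus oxidation state 2 gives a d⁴ configuration. Iodide and isothiocyanate are weak-field ligands for a first-row metal, so the complex is high-spin. The t₂g³e_g¹ (high-spin) configuration has an unevenly filled e_g set; the Jahn–Teller theorem predicts a tetragonal distortion (typically axial elongation) to lift the degeneracy.

[CrI₄(NCS)₂]⁴−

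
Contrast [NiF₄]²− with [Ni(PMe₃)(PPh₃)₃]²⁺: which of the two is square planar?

[Ni(PMe₃)(PPh₃)₃]²⁺

For [NiF₄]²−: Each fluoride is −1; balancing the −2 overall charge requires Ni(II). Nickel is a group-10 element; Ni(II) is therefore d⁸. Fluoride is a weak-field ligand. With weak-field ligands the CFSE gain from square planar is small, so a 3d d⁸ ion takes the sterically preferred tetrahedral geometry. → tetrahedral.
For [Ni(PMe₃)(PPh₃)₃]²⁺: Summing ligand charges against the +2 overall charge gives an oxidation state of +2 for nickel. Nickel is a group-10 element; Ni(II) is therefore d⁸. Trimethylphosphine and triphenylphosphine are strong-field ligands (high in the spectrochemical series). A 3d d⁸ ion with strong-field ligands gains enough CFSE to favour square planar over tetrahedral. → square planar.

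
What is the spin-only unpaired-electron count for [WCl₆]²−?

Each chloride is −1; balancing the −2 overall charge requires W(IV).
Tungsten is a group-6 element; W(IV) is therefore d².
In an octahedral field the d² configuration is t₂g²e_g⁰ (only one arrangement possible), giving 2 unpaired electrons.

2 unpaired electrons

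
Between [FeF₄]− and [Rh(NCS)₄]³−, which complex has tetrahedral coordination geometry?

[FeF₄]−

For [FeF₄]−: Each fluoride is −1; balancing the −1 overall charge requires Fe(III). Group 8 minus oxidation state 3 gives a d⁵ configuration. A high-spin d⁵ ion has zero CFSE in either geometry, so four ligands adopt the sterically favoured tetrahedral geometry. → tetrahedral.
For [Rh(NCS)₄]³−: Ligand charges: each isothiocyanate is −1. With an overall charge of −3 the rhodium centre must be in the +1 oxidation state. Group 9 minus oxidation state 1 gives a d⁸ configuration. A 4d d⁸ ion has a large crystal-field splitting; square planar leaves the high-energy d_{x²−y²} orbital empty and maximises CFSE. → square planar.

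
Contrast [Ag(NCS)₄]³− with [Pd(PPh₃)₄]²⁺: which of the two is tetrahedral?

[Ag(NCS)₄]³−

For [Ag(NCS)₄]³−: Each isothiocyanate is −1; balancing the −3 overall charge requires Ag(I). Group 11 minus oxidation state 1 gives a d¹⁰ configuration. A d¹⁰ ion has no crystal-field stabilisation preference between square planar and tetrahedral, so four ligands adopt the sterically favoured tetrahedral geometry. → tetrahedral.
For [Pd(PPh₃)₄]²⁺: Summing ligand charges against the +2 overall charge gives an oxidation state of +2 for palladium. Palladium is a group-10 element; Pd(II) is therefore d⁸. A 4d d⁸ ion has a large crystal-field splitting; square planar leaves the high-energy d_{x²−y²} orbital empty and maximises CFSE. → square planar.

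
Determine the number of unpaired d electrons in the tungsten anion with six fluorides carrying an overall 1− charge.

Summing ligand charges against the −1 overall charge gives an oxidation state of +5 for tungsten.
Tungsten is a group-6 element; W(V) is therefore d¹.
In an octahedral field the d¹ configuration is t₂g¹e_g⁰ (only one arrangement possible), giving 1 unpaired electron.

1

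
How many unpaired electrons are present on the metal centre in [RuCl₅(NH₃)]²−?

Ligand charges: each chloride is −1; ammonia is neutral. With an overall charge of −2 the ruthenium centre must be in the +3 oxidation state.
Group 8 minus oxidation state 3 gives a d⁵ configuration.
The spin state decides the count: a 4d ion has a large Δₒ and is invariably low-spin.
An octahedral low-spin d⁵ ion is t₂g⁵e_g⁰, giving 1 unpaired electron.

1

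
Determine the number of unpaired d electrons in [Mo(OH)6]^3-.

Each hydroxide is −1; balancing the −3 overall charge requires Mo(III).
Group 6 minus oxidation state 3 gives a d³ configuration.
In an octahedral field the d³ configuration is t₂g³e_g⁰ (only one arrangement possible), giving 3 unpaired electrons.

3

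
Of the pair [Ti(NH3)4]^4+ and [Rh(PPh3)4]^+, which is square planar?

For [Ti(NH3)4]^4+: Ligand charges: ammonia is neutral. With an overall charge of +4 the titanium centre must be in the +4 oxidation state. Group 4 minus oxidation state 4 gives a d⁰ configuration. A d⁰ ion has no crystal-field stabilisation preference between square planar and tetrahedral, so four ligands adopt the sterically favoured tetrahedral geometry. → tetrahedral.
For [Rh(PPh3)4]^+: Summing ligand charges against the +1 overall charge gives an oxidation state of +1 for rhodium. Rh sits in group 9, so the d-electron count is 9 − 1 = 8. A 4d d⁸ ion has a large crystal-field splitting; square planar leaves the high-energy d_{x²−y²} orbital empty and maximises CFSE. → square planar.

[Rh(PPh3)4]^+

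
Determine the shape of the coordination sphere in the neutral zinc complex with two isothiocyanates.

linear

Each isothiocyanate is −1; balancing the 0 overall charge requires Zn(II).
Group 12 minus oxidation state 2 gives a d¹⁰ configuration.
With 2 monodentate ligands the coordination number is 2.
A d¹⁰ ion with only two ligands adopts a linear arrangement (sp hybridisation; no CFSE preference).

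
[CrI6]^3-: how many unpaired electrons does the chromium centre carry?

Ligand charges: each iodide is −1. With an overall charge of −3 the chromium centre must be in the +3 oxidation state.
Chromium is a group-6 element; Cr(III) is therefore d³.
In an octahedral field the d³ configuration is t₂g³e_g⁰ (only one arrangement possible), giving 3 unpaired electrons.

3 unpaired electrons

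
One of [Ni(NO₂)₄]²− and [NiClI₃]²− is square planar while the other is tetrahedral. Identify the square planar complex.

For [Ni(NO₂)₄]²−: Summing ligand charges against the −2 overall charge gives an oxidation state of +2 for nickel. Group 10 minus oxidation state 2 gives a d⁸ configuration. Nitro (N-bound nitrite) is a strong-field ligand (high in the spectrochemical series). A 3d d⁸ ion with strong-field ligands gains enough CFSE to favour square planar over tetrahedral. → square planar.
For [NiClI₃]²−: Summing ligand charges against the −2 overall charge gives an oxidation state of +2 for nickel. Ni sits in group 10, so the d-electron count is 10 − 2 = 8. Chloride and iodide are weak-field ligands. With weak-field ligands the CFSE gain from square planar is small, so a 3d d⁸ ion takes the sterically preferred tetrahedral geometry. → tetrahedral.

[Ni(NO₂)₄]²−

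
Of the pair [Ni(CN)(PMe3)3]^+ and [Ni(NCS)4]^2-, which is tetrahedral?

For [Ni(CN)(PMe3)3]^+: Each cyanide is −1; trimethylphosphine is neutral; balancing the +1 overall charge requires Ni(II). Ni sits in group 10, so the d-electron count is 10 − 2 = 8. Cyanide and trimethylphosphine are strong-field ligands (high in the spectrochemical series). A 3d d⁸ ion with strong-field ligands gains enough CFSE to favour square planar over tetrahedral. → square planar.
For [Ni(NCS)4]^2-: Each isothiocyanate is −1; balancing the −2 overall charge requires Ni(II). Ni sits in group 10, so the d-electron count is 10 − 2 = 8. Isothiocyanate is a weak-field ligand. With weak-field ligands the CFSE gain from square planar is small, so a 3d d⁸ ion takes the sterically preferred tetrahedral geometry. → tetrahedral.

[Ni(NCS)4]^2-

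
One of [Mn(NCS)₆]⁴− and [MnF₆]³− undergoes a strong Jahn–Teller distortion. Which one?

[MnF₆]³−

[Mn(NCS)₆]⁴−: Summing ligand charges against the −4 overall charge gives an oxidation state of +2 for manganese. Group 7 minus oxidation state 2 gives a d⁵ configuration. Isothiocyanate is a weak-field ligand for a first-row metal, so the complex is high-spin. The d⁵ configuration leaves the e_g set evenly filled (or empty) — no strong Jahn–Teller driving force.
[MnF₆]³−: Summing ligand charges against the −3 overall charge gives an oxidation state of +3 for manganese. Group 7 minus oxidation state 3 gives a d⁴ configuration. Fluoride is a weak-field ligand for a first-row metal, so the complex is high-spin. The t₂g³e_g¹ (high-spin) configuration has an unevenly filled e_g set; the Jahn–Teller theorem predicts a tetragonal distortion (typically axial elongation) to lift the degeneracy.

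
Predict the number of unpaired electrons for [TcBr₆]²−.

3 unpaired electrons

Summing ligand charges against the −2 overall charge gives an oxidation state of +4 for technetium.
Group 7 minus oxidation state 4 gives a d³ configuration.
In an octahedral field the d³ configuration is t₂g³e_g⁰ (only one arrangement possible), giving 3 unpaired electrons.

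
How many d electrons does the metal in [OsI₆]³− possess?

d⁵

Summing ligand charges against the −3 overall charge gives an oxidation state of +3 for osmium.
Osmium is a group-8 element; Os(III) is therefore d⁵.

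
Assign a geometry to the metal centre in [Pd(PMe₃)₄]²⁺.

square planar

Summing ligand charges against the +2 overall charge gives an oxidation state of +2 for palladium.
Pd sits in group 10, so the d-electron count is 10 − 2 = 8.
Coordination number: 4.
A 4d d⁸ ion has a large crystal-field splitting; square planar leaves the high-energy d_{x²−y²} orbital empty and maximises CFSE.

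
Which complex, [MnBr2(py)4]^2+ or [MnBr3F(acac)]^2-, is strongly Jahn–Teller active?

[MnBr3F(acac)]^2-

[MnBr2(py)4]^2+: Each bromide is −1; pyridine is neutral; balancing the +2 overall charge requires Mn(IV). Mn sits in group 7, so the d-electron count is 7 − 4 = 3. The d³ configuration leaves the e_g set evenly filled (or empty) — no strong Jahn–Teller driving force.
[MnBr3F(acac)]^2-: Ligand charges: each bromide is −1; each fluoride is −1; each acetylacetonate is −1. With an overall charge of −2 the manganese centre must be in the +3 oxidation state. Mn sits in group 7, so the d-electron count is 7 − 3 = 4. Acetylacetonate, bromide, and fluoride are weak-field ligands for a first-row metal, so the complex is high-spin. The t₂g³e_g¹ (high-spin) configuration has an unevenly filled e_g set; the Jahn–Teller theorem predicts a tetragonal distortion (typically axial elongation) to lift the degeneracy.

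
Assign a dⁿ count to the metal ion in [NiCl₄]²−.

d⁸

Summing ligand charges against the −2 overall charge gives an oxidation state of +2 for nickel.
Ni sits in group 10, so the d-electron count is 10 − 2 = 8.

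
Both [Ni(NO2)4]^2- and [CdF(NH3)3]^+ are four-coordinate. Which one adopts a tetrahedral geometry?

[CdF(NH3)3]^+

For [Ni(NO2)4]^2-: Each nitro (N-bound nitrite) is −1; balancing the −2 overall charge requires Ni(II). Group 10 minus oxidation state 2 gives a d⁸ configuration. Nitro (N-bound nitrite) is a strong-field ligand (high in the spectrochemical series). A 3d d⁸ ion with strong-field ligands gains enough CFSE to favour square planar over tetrahedral. → square planar.
For [CdF(NH3)3]^+: Summing ligand charges against the +1 overall charge gives an oxidation state of +2 for cadmium. Cd sits in group 12, so the d-electron count is 12 − 2 = 10. A d¹⁰ ion has no crystal-field stabilisation preference between square planar and tetrahedral, so four ligands adopt the sterically favoured tetrahedral geometry. → tetrahedral.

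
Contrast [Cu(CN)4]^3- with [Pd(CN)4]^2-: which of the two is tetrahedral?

[Cu(CN)4]^3-

For [Cu(CN)4]^3-: Each cyanide is −1; balancing the −3 overall charge requires Cu(I). Copper is a group-11 element; Cu(I) is therefore d¹⁰. A d¹⁰ ion has no crystal-field stabilisation preference between square planar and tetrahedral, so four ligands adopt the sterically favoured tetrahedral geometry. → tetrahedral.
For [Pd(CN)4]^2-: Ligand charges: each cyanide is −1. With an overall charge of −2 the palladium centre must be in the +2 oxidation state. Group 10 minus oxidation state 2 gives a d⁸ configuration. A 4d d⁸ ion has a large crystal-field splitting; square planar leaves the high-energy d_{x²−y²} orbital empty and maximises CFSE. → square planar.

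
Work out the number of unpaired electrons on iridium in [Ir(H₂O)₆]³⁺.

Summing ligand charges against the +3 overall charge gives an oxidation state of +3 for iridium.
Ir sits in group 9, so the d-electron count is 9 − 3 = 6.
The spin state decides the count: a 5d ion has a large Δₒ and is invariably low-spin.
An octahedral low-spin d⁶ ion is t₂g⁶e_g⁰, giving 0 unpaired electrons.

0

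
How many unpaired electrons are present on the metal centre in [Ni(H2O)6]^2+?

2

Ligand charges: water is neutral. With an overall charge of +2 the nickel centre must be in the +2 oxidation state.
Ni sits in group 10, so the d-electron count is 10 − 2 = 8.
In an octahedral field the d⁸ configuration is t₂g⁶e_g² (only one arrangement possible), giving 2 unpaired electrons.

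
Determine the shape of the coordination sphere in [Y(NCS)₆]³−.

Ligand charges: each isothiocyanate is −1. With an overall charge of −3 the yttrium centre must be in the +3 oxidation state.
Group 3 minus oxidation state 3 gives a d⁰ configuration.
With 6 monodentate ligands the coordination number is 6.
Six donors around a single metal centre give an octahedral coordination sphere.

octahedral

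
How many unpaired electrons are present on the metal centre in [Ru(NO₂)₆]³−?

1

Each nitro (N-bound nitrite) is −1; balancing the −3 overall charge requires Ru(III).
Ruthenium is a group-8 element; Ru(III) is therefore d⁵.
The spin state decides the count: a 4d ion has a large Δₒ and is invariably low-spin.
An octahedral low-spin d⁵ ion is t₂g⁵e_g⁰, giving 1 unpaired electron.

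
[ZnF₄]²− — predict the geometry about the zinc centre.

Summing ligand charges against the −2 overall charge gives an oxidation state of +2 for zinc.
Zn sits in group 12, so the d-electron count is 12 − 2 = 10.
With 4 monodentate ligands the coordination number is 4.
A d¹⁰ ion has no crystal-field stabilisation preference between square planar and tetrahedral, so four ligands adopt the sterically favoured tetrahedral geometry.

tetrahedral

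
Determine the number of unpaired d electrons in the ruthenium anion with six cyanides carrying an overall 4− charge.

Ligand charges: each cyanide is −1. With an overall charge of −4 the ruthenium centre must be in the +2 oxidation state.
Ru sits in group 8, so the d-electron count is 8 − 2 = 6.
The spin state decides the count: a 4d ion has a large Δₒ and is invariably low-spin.
An octahedral low-spin d⁶ ion is t₂g⁶e_g⁰, giving 0 unpaired electrons.

0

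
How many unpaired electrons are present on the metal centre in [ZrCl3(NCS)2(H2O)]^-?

Ligand charges: each chloride is −1; each isothiocyanate is −1; water is neutral. With an overall charge of −1 the zirconium centre must be in the +4 oxidation state.
Group 4 minus oxidation state 4 gives a d⁰ configuration.
In an octahedral field the d⁰ configuration is t₂g⁰e_g⁰, giving 0 unpaired electrons.

0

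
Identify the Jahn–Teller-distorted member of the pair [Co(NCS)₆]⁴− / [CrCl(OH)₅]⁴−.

[CrCl(OH)₅]⁴−

[Co(NCS)₆]⁴−: Ligand charges: each isothiocyanate is −1. With an overall charge of −4 the cobalt centre must be in the +2 oxidation state. Co sits in group 9, so the d-electron count is 9 − 2 = 7. Isothiocyanate is a weak-field ligand for a first-row metal, so the complex is high-spin. The d⁷ configuration leaves the e_g set evenly filled (or empty) — no strong Jahn–Teller driving force.
[CrCl(OH)₅]⁴−: Summing ligand charges against the −4 overall charge gives an oxidation state of +2 for chromium. Chromium is a group-6 element; Cr(II) is therefore d⁴. Chloride and hydroxide are weak-field ligands for a first-row metal, so the complex is high-spin. The t₂g³e_g¹ (high-spin) configuration has an unevenly filled e_g set; the Jahn–Teller theorem predicts a tetragonal distortion (typically axial elongation) to lift the degeneracy.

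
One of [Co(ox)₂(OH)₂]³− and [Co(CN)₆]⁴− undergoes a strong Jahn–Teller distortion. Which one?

[Co(CN)₆]⁴−

[Co(ox)₂(OH)₂]³−: Ligand charges: each oxalate is −2; each hydroxide is −1. With an overall charge of −3 the cobalt centre must be in the +3 oxidation state. Co sits in group 9, so the d-electron count is 9 − 3 = 6. Co(III) has an exceptionally large octahedral splitting and is low-spin with essentially every ligand except fluoride. The d⁶ configuration leaves the e_g set evenly filled (or empty) — no strong Jahn–Teller driving force.
[Co(CN)₆]⁴−: Ligand charges: each cyanide is −1. With an overall charge of −4 the cobalt centre must be in the +2 oxidation state. Cobalt is a group-9 element; Co(II) is therefore d⁷. Cyanide is a strong-field ligand (high in the spectrochemical series) for a first-row metal, so the complex is low-spin. The t₂g⁶e_g¹ (low-spin) configuration has an unevenly filled e_g set; the Jahn–Teller theorem predicts a tetragonal distortion (typically axial elongation) to lift the degeneracy.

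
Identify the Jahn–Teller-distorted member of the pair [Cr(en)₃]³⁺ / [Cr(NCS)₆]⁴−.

[Cr(NCS)₆]⁴−

[Cr(en)₃]³⁺: Ethylenediamine is neutral; balancing the +3 overall charge requires Cr(III). Group 6 minus oxidation state 3 gives a d³ configuration. The d³ configuration leaves the e_g set evenly filled (or empty) — no strong Jahn–Teller driving force.
[Cr(NCS)₆]⁴−: Summing ligand charges against the −4 overall charge gives an oxidation state of +2 for chromium. Chromium is a group-6 element; Cr(II) is therefore d⁴. Isothiocyanate is a weak-field ligand for a first-row metal, so the complex is high-spin. The t₂g³e_g¹ (high-spin) configuration has an unevenly filled e_g set; the Jahn–Teller theorem predicts a tetragonal distortion (typically axial elongation) to lift the degeneracy.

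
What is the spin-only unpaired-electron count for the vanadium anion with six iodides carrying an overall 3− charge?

2 unpaired electrons

Each iodide is −1; balancing the −3 overall charge requires V(III).
Group 5 minus oxidation state 3 gives a d² configuration.
In an octahedral field the d² configuration is t₂g²e_g⁰ (only one arrangement possible), giving 2 unpaired electrons.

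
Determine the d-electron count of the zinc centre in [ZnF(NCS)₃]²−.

Summing ligand charges against the −2 overall charge gives an oxidation state of +2 for zinc.
Group 12 minus oxidation state 2 gives a d¹⁰ configuration.

d10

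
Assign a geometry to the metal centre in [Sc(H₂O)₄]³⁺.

Water is neutral; balancing the +3 overall charge requires Sc(III).
Group 3 minus oxidation state 3 gives a d⁰ configuration.
With 4 monodentate ligands the coordination number is 4.
A d⁰ ion has no crystal-field stabilisation preference between square planar and tetrahedral, so four ligands adopt the sterically favoured tetrahedral geometry.

tetrahedral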